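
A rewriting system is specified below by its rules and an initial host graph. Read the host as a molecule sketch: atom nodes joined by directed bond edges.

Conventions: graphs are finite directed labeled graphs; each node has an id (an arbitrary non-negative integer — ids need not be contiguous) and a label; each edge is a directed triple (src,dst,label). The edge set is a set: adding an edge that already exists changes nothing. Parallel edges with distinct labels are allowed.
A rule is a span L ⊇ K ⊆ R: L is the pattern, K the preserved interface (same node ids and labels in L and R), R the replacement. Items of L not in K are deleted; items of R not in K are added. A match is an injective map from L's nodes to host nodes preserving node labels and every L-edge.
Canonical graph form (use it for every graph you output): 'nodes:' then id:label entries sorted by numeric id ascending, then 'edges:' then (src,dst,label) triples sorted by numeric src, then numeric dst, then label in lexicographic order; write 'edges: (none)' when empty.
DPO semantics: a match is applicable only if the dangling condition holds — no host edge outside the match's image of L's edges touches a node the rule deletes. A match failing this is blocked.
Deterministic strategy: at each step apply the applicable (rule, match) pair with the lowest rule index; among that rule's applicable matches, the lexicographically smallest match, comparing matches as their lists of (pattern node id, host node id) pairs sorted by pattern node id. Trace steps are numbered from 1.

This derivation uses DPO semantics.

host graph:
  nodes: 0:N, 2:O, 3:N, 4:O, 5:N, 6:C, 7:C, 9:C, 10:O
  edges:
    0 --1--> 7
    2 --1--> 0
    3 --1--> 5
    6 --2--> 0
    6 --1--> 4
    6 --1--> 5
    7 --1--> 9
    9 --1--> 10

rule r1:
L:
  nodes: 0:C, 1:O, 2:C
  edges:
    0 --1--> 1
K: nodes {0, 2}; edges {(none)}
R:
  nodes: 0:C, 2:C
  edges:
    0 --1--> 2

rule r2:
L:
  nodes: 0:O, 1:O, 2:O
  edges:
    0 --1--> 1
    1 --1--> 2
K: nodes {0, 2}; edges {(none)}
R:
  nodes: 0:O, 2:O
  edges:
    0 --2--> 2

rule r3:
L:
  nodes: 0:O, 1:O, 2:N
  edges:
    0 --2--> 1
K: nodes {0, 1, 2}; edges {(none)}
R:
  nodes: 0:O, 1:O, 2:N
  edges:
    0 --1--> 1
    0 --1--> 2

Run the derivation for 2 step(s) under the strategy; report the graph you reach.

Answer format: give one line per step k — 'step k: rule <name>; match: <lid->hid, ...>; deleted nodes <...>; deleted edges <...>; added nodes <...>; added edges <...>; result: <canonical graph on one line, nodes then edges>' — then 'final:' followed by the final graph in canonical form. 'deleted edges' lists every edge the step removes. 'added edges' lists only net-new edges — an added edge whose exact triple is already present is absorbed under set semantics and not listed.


step 1: rule r1; match: 0->6, 1->4, 2->7; deleted nodes 4; deleted edges (6,4,1); added nodes (none); added edges (6,7,1); result: nodes: 0:N, 2:O, 3:N, 5:N, 6:C, 7:C, 9:C, 10:O edges: (0,7,1); (2,0,1); (3,5,1); (6,0,2); (6,5,1); (6,7,1); (7,9,1); (9,10,1)
step 2: rule r1; match: 0->9, 1->10, 2->6; deleted nodes 10; deleted edges (9,10,1); added nodes (none); added edges (9,6,1); result: nodes: 0:N, 2:O, 3:N, 5:N, 6:C, 7:C, 9:C edges: (0,7,1); (2,0,1); (3,5,1); (6,0,2); (6,5,1); (6,7,1); (7,9,1); (9,6,1)
final:
nodes: 0:N, 2:O, 3:N, 5:N, 6:C, 7:C, 9:C
edges: (0,7,1); (2,0,1); (3,5,1); (6,0,2); (6,5,1); (6,7,1); (7,9,1); (9,6,1)


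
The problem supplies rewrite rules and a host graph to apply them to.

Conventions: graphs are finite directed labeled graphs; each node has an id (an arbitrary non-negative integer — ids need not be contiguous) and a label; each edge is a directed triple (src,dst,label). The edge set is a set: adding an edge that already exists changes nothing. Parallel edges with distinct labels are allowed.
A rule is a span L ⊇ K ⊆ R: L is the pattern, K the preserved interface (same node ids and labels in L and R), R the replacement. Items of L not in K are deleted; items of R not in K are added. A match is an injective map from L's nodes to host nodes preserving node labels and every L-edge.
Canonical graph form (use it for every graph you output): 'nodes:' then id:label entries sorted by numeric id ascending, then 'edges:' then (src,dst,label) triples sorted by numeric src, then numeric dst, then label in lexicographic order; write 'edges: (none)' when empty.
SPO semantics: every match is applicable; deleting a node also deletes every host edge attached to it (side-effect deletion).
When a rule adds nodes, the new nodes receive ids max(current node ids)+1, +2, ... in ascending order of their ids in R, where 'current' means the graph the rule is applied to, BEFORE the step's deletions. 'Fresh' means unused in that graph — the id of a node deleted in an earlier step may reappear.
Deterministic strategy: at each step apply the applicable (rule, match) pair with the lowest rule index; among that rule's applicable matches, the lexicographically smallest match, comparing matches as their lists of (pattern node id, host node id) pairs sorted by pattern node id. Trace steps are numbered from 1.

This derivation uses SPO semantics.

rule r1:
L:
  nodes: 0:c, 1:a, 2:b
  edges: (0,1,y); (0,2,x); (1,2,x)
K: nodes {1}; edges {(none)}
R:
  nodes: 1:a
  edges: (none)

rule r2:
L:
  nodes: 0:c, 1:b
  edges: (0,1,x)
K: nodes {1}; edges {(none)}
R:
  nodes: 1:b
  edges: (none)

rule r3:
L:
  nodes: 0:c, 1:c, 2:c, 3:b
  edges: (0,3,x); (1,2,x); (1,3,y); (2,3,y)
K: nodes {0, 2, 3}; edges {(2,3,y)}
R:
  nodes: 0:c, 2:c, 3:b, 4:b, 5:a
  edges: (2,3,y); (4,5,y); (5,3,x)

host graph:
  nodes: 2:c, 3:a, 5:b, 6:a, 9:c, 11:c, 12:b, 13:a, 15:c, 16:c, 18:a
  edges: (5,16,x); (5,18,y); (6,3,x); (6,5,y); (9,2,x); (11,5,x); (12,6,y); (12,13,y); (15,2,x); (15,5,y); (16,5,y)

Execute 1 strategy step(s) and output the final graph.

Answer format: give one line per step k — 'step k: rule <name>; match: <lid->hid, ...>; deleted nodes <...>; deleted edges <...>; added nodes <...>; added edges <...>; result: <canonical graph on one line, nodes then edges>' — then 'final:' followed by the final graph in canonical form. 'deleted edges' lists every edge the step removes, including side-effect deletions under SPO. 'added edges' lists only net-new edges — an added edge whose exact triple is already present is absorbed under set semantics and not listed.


step 1: rule r2; match: 0->11, 1->5; deleted nodes 11; deleted edges (11,5,x); added nodes (none); added edges (none); result: nodes: 2:c, 3:a, 5:b, 6:a, 9:c, 12:b, 13:a, 15:c, 16:c, 18:a edges: (5,16,x); (5,18,y); (6,3,x); (6,5,y); (9,2,x); (12,6,y); (12,13,y); (15,2,x); (15,5,y); (16,5,y)
final:
nodes: 2:c, 3:a, 5:b, 6:a, 9:c, 12:b, 13:a, 15:c, 16:c, 18:a
edges: (5,16,x); (5,18,y); (6,3,x); (6,5,y); (9,2,x); (12,6,y); (12,13,y); (15,2,x); (15,5,y); (16,5,y)


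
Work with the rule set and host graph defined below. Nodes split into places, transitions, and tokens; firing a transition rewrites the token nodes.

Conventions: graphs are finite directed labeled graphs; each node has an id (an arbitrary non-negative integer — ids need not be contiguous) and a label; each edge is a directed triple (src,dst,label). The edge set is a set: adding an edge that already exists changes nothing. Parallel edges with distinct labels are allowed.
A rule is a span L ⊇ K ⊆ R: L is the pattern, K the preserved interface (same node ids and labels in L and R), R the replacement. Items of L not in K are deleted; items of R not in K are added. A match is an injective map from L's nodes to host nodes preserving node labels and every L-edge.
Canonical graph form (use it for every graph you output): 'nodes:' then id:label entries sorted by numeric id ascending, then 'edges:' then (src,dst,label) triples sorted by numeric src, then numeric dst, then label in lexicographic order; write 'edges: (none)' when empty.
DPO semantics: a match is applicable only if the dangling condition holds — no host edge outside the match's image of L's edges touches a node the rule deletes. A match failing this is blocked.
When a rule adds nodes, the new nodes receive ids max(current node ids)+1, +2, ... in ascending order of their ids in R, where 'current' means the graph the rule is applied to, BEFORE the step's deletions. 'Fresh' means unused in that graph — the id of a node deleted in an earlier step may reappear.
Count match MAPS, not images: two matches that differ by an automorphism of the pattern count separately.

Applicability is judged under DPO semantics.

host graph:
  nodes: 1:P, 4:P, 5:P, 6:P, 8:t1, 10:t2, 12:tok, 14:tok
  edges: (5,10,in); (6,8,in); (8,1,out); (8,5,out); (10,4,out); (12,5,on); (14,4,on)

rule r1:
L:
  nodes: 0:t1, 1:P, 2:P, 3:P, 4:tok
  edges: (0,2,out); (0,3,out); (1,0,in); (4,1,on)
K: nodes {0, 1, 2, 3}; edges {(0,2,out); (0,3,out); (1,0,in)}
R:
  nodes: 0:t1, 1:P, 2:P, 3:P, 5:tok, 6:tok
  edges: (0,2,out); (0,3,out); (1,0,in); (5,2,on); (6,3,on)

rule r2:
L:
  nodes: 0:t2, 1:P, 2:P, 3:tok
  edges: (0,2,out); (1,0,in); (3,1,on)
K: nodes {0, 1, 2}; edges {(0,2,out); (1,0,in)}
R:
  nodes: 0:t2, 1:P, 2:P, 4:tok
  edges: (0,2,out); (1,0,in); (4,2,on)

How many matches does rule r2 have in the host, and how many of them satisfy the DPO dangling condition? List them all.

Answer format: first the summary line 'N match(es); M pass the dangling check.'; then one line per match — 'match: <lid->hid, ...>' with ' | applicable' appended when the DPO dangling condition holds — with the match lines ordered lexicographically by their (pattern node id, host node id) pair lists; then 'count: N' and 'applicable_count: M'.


1 match(es); 1 pass the dangling check.
match: 0->10, 1->5, 2->4, 3->12 | applicable
count: 1
applicable_count: 1


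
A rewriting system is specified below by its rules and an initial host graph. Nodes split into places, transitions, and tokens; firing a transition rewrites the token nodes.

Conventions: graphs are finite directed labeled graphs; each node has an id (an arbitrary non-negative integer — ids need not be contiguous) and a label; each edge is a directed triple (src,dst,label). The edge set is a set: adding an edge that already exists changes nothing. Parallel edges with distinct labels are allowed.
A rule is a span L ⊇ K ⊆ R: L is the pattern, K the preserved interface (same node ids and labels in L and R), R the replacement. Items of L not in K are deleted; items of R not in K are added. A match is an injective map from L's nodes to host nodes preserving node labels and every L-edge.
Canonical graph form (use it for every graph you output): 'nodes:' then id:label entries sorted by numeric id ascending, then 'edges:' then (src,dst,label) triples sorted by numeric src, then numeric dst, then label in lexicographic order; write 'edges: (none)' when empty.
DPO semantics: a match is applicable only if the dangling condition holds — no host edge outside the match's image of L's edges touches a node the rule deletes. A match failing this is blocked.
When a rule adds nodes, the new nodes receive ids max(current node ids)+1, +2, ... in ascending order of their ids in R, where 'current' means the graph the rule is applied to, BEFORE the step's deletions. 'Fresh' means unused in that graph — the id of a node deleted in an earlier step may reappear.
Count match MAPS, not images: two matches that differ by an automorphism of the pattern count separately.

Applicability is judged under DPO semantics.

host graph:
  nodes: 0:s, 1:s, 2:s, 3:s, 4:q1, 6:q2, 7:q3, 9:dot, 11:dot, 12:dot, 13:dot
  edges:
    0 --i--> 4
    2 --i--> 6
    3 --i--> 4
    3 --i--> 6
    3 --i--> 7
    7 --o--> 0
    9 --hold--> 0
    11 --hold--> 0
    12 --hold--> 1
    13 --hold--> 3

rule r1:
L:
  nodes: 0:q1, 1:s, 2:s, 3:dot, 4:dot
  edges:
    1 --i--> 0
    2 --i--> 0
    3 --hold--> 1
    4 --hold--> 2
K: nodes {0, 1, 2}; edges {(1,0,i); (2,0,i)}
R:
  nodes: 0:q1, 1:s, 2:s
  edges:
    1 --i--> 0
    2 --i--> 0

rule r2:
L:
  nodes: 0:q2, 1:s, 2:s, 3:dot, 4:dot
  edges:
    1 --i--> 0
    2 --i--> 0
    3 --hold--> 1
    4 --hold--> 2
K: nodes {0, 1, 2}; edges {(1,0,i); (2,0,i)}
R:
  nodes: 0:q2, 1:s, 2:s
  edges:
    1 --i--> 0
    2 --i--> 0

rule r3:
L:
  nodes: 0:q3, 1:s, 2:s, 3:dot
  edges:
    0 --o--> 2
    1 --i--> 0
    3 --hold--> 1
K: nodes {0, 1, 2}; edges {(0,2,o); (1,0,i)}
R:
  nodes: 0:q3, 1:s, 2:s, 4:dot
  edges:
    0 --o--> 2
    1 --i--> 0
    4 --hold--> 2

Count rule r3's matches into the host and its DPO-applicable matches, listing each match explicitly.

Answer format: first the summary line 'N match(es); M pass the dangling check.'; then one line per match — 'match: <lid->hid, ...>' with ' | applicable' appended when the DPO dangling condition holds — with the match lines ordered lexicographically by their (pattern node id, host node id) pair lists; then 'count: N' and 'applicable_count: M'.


1 match(es); 1 pass the dangling check.
match: 0->7, 1->3, 2->0, 3->13 | applicable
count: 1
applicable_count: 1


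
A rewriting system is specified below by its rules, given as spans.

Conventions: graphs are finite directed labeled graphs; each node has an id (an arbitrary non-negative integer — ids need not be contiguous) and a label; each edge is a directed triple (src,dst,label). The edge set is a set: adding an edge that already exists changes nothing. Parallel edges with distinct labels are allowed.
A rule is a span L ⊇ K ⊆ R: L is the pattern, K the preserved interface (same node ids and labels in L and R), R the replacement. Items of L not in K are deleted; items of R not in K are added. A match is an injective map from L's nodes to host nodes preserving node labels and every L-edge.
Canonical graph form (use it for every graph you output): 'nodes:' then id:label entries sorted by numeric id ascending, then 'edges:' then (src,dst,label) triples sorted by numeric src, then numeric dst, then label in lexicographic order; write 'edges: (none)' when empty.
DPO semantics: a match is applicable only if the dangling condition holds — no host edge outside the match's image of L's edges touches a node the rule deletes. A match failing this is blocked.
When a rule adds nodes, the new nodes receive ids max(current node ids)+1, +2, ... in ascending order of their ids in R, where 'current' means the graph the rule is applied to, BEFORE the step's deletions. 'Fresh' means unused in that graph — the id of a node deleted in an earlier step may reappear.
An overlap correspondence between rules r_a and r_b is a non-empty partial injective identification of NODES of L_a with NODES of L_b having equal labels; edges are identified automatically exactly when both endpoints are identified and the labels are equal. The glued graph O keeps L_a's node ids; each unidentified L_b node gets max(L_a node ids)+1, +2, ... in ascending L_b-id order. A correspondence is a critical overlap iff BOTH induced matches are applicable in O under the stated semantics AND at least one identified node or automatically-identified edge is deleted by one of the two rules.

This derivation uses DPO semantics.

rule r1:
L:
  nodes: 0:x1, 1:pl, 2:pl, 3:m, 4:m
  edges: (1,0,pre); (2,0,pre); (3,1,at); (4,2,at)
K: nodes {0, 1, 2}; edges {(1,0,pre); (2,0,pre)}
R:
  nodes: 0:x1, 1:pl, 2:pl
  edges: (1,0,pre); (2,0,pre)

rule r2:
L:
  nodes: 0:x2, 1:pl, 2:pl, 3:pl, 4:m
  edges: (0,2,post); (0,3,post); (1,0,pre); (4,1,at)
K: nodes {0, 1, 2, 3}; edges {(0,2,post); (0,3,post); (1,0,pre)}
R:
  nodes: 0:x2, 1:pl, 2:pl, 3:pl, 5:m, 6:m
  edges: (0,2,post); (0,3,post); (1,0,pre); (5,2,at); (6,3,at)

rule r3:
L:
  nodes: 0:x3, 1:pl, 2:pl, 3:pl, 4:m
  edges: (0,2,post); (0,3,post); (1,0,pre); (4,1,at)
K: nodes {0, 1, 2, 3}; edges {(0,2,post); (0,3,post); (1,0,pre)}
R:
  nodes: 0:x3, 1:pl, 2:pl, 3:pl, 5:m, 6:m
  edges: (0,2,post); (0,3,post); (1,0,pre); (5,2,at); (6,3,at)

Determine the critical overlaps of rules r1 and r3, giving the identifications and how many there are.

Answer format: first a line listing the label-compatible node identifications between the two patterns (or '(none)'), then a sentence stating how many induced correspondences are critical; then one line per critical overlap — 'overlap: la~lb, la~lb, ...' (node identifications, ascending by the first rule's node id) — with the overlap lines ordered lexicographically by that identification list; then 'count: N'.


label-compatible node identifications between L(r1) and L(r3): 1~1, 1~2, 1~3, 2~1, 2~2, 2~3, 3~4, 4~4
6 of the induced correspondences are critical overlaps of r1 and r3.
overlap: 1~1, 2~2, 3~4
overlap: 1~1, 2~3, 3~4
overlap: 1~1, 3~4
overlap: 1~2, 2~1, 4~4
overlap: 1~3, 2~1, 4~4
overlap: 2~1, 4~4
count: 6


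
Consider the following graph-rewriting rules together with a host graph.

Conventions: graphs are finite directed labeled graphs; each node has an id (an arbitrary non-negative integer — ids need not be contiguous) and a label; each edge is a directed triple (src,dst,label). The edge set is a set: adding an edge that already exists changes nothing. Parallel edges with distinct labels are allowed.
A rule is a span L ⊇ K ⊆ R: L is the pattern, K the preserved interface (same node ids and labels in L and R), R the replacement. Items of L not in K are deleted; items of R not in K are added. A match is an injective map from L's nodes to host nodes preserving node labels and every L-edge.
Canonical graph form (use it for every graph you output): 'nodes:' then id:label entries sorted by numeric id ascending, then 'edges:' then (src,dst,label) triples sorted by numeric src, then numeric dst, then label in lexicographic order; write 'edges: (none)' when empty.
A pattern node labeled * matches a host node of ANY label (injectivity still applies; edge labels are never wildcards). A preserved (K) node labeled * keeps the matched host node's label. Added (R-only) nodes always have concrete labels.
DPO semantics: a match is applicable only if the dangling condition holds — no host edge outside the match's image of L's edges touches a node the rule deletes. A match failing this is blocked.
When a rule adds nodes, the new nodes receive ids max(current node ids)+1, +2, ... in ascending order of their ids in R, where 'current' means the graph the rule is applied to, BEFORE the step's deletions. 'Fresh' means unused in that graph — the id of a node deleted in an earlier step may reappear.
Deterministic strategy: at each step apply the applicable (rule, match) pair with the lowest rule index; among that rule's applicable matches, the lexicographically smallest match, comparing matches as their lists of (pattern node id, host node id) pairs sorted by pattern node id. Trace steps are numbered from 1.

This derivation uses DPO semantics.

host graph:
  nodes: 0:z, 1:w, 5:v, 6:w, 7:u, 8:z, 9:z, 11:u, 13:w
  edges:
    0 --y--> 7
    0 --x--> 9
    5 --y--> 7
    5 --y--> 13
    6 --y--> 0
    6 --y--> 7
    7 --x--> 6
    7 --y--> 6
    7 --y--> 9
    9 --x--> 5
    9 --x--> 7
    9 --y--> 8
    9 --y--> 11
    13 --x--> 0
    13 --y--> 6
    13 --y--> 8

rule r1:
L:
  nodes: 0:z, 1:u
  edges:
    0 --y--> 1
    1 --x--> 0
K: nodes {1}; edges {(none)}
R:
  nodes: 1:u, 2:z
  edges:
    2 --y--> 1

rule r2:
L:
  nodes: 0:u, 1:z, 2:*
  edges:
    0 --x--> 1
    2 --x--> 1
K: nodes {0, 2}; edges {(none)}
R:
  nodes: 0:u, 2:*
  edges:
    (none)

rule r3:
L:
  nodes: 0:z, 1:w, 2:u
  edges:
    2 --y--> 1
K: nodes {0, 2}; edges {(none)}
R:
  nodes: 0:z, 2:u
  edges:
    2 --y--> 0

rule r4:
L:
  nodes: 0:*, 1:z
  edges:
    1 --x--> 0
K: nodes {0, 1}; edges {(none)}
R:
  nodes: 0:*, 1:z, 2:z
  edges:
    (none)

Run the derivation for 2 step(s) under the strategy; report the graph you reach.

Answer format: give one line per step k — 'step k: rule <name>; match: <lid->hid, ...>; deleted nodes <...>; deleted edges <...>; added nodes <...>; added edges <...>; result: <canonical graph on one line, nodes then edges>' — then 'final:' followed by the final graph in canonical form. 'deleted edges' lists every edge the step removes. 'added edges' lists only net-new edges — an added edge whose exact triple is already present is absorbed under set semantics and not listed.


step 1: rule r4; match: 0->5, 1->9; deleted nodes (none); deleted edges (9,5,x); added nodes 14; added edges (none); result: nodes: 0:z, 1:w, 5:v, 6:w, 7:u, 8:z, 9:z, 11:u, 13:w, 14:z edges: (0,7,y); (0,9,x); (5,7,y); (5,13,y); (6,0,y); (6,7,y); (7,6,x); (7,6,y); (7,9,y); (9,7,x); (9,8,y); (9,11,y); (13,0,x); (13,6,y); (13,8,y)
step 2: rule r4; match: 0->7, 1->9; deleted nodes (none); deleted edges (9,7,x); added nodes 15; added edges (none); result: nodes: 0:z, 1:w, 5:v, 6:w, 7:u, 8:z, 9:z, 11:u, 13:w, 14:z, 15:z edges: (0,7,y); (0,9,x); (5,7,y); (5,13,y); (6,0,y); (6,7,y); (7,6,x); (7,6,y); (7,9,y); (9,8,y); (9,11,y); (13,0,x); (13,6,y); (13,8,y)
final:
nodes: 0:z, 1:w, 5:v, 6:w, 7:u, 8:z, 9:z, 11:u, 13:w, 14:z, 15:z
edges: (0,7,y); (0,9,x); (5,7,y); (5,13,y); (6,0,y); (6,7,y); (7,6,x); (7,6,y); (7,9,y); (9,8,y); (9,11,y); (13,0,x); (13,6,y); (13,8,y)


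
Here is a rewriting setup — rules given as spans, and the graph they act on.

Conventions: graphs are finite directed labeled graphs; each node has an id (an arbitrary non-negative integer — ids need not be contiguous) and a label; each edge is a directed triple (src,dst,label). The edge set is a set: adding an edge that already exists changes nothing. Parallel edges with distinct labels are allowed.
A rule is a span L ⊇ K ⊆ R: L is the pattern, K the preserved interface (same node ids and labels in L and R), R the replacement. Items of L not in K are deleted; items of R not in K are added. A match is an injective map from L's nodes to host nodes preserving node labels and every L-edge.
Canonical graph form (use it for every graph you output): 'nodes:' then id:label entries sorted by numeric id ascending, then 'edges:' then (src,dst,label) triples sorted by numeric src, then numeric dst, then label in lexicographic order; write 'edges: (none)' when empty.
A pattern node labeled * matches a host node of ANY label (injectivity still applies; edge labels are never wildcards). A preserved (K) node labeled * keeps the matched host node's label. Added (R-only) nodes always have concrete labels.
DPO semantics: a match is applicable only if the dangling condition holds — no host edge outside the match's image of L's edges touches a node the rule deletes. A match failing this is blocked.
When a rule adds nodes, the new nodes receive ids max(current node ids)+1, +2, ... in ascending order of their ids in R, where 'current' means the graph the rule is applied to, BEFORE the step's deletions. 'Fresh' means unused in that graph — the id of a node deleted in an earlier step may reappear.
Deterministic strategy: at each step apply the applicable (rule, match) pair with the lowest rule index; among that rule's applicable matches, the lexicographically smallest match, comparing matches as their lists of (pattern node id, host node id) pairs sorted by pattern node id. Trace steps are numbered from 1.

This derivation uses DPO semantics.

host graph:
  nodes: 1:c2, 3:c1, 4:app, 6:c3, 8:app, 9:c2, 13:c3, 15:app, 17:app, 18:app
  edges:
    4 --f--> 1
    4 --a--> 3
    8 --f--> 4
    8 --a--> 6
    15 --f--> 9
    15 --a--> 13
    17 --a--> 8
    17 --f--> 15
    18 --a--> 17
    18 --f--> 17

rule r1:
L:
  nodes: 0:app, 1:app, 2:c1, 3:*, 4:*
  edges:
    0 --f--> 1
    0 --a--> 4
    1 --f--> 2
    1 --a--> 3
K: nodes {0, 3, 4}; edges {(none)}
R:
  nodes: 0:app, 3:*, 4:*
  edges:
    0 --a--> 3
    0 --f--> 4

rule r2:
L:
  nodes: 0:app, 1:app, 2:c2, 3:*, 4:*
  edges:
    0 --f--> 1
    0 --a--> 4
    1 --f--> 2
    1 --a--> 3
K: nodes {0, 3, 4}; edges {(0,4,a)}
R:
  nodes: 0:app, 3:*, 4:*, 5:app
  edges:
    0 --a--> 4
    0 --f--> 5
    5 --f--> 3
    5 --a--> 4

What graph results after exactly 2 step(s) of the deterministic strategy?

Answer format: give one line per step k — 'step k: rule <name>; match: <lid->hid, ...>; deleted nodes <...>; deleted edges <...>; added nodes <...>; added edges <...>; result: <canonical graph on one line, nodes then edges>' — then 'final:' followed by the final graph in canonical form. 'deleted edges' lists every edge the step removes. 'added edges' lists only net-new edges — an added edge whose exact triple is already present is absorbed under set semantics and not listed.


step 1: rule r2; match: 0->8, 1->4, 2->1, 3->3, 4->6; deleted nodes 1, 4; deleted edges (4,1,f); (4,3,a); (8,4,f); added nodes 19; added edges (8,19,f); (19,3,f); (19,6,a); result: nodes: 3:c1, 6:c3, 8:app, 9:c2, 13:c3, 15:app, 17:app, 18:app, 19:app edges: (8,6,a); (8,19,f); (15,9,f); (15,13,a); (17,8,a); (17,15,f); (18,17,a); (18,17,f); (19,3,f); (19,6,a)
step 2: rule r2; match: 0->17, 1->15, 2->9, 3->13, 4->8; deleted nodes 9, 15; deleted edges (15,9,f); (15,13,a); (17,15,f); added nodes 20; added edges (17,20,f); (20,8,a); (20,13,f); result: nodes: 3:c1, 6:c3, 8:app, 13:c3, 17:app, 18:app, 19:app, 20:app edges: (8,6,a); (8,19,f); (17,8,a); (17,20,f); (18,17,a); (18,17,f); (19,3,f); (19,6,a); (20,8,a); (20,13,f)
final:
nodes: 3:c1, 6:c3, 8:app, 13:c3, 17:app, 18:app, 19:app, 20:app
edges: (8,6,a); (8,19,f); (17,8,a); (17,20,f); (18,17,a); (18,17,f); (19,3,f); (19,6,a); (20,8,a); (20,13,f)


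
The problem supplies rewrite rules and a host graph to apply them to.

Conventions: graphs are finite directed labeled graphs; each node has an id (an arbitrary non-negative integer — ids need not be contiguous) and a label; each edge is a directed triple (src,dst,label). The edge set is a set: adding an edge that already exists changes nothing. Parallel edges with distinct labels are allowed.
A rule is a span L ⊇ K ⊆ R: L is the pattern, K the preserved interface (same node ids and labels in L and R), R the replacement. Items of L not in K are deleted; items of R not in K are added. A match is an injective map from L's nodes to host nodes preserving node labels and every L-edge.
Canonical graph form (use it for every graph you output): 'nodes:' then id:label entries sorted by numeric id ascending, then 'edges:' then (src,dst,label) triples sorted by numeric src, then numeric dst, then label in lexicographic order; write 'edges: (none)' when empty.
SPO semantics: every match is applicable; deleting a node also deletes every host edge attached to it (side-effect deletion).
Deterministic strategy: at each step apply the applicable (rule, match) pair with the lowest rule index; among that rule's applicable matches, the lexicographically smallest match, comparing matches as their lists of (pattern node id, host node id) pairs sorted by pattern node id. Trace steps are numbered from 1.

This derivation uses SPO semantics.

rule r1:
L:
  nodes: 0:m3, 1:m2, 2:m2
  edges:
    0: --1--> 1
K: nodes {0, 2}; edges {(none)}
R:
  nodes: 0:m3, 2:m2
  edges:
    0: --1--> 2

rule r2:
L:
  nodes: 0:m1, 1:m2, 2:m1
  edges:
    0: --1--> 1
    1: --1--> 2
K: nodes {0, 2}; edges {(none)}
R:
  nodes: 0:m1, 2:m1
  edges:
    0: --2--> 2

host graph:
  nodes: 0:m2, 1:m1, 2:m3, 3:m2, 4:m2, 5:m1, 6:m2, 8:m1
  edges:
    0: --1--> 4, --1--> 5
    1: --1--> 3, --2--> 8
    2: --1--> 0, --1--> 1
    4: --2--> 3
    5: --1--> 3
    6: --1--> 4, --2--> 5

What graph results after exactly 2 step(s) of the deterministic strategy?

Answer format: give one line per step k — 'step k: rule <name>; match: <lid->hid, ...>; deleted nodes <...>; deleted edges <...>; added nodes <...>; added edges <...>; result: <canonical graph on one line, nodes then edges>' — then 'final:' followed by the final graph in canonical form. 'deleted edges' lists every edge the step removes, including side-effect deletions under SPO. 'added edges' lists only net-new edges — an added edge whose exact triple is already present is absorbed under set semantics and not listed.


step 1: rule r1; match: 0->2, 1->0, 2->3; deleted nodes 0; deleted edges (0,4,1); (0,5,1); (2,0,1); added nodes (none); added edges (2,3,1); result: nodes: 1:m1, 2:m3, 3:m2, 4:m2, 5:m1, 6:m2, 8:m1 edges: (1,3,1); (1,8,2); (2,1,1); (2,3,1); (4,3,2); (5,3,1); (6,4,1); (6,5,2)
step 2: rule r1; match: 0->2, 1->3, 2->4; deleted nodes 3; deleted edges (1,3,1); (2,3,1); (4,3,2); (5,3,1); added nodes (none); added edges (2,4,1); result: nodes: 1:m1, 2:m3, 4:m2, 5:m1, 6:m2, 8:m1 edges: (1,8,2); (2,1,1); (2,4,1); (6,4,1); (6,5,2)
final:
nodes: 1:m1, 2:m3, 4:m2, 5:m1, 6:m2, 8:m1
edges: (1,8,2); (2,1,1); (2,4,1); (6,4,1); (6,5,2)


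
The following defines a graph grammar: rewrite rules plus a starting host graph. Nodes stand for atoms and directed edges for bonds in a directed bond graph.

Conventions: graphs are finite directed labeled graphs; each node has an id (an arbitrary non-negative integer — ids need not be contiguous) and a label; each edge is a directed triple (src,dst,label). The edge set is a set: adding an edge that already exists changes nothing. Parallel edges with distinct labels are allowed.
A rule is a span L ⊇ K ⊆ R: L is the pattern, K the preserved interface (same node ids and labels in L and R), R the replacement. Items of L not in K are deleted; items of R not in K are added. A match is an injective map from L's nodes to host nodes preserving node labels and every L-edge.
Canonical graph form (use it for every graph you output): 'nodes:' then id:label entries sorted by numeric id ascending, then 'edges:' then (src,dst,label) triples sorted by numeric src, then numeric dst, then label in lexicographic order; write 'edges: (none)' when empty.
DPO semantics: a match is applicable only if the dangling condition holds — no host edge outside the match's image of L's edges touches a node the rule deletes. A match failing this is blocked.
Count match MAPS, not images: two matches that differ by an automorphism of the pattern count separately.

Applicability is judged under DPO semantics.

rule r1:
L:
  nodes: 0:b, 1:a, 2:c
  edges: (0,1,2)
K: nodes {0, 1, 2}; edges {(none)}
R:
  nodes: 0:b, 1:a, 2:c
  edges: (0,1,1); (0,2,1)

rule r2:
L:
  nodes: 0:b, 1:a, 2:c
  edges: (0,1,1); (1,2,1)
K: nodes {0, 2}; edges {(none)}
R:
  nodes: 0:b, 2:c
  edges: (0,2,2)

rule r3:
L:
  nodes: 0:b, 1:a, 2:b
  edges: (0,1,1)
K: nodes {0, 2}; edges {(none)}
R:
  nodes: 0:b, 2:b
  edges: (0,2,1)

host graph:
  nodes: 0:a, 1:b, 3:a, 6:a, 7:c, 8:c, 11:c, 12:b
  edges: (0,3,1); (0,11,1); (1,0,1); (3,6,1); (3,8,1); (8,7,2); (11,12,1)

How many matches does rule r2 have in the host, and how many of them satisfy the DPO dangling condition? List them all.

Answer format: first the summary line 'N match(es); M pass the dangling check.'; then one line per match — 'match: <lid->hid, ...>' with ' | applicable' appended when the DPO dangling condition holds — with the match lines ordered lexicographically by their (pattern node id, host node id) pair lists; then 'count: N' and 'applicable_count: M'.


1 match(es); 0 pass the dangling check.
match: 0->1, 1->0, 2->11
count: 1
applicable_count: 0


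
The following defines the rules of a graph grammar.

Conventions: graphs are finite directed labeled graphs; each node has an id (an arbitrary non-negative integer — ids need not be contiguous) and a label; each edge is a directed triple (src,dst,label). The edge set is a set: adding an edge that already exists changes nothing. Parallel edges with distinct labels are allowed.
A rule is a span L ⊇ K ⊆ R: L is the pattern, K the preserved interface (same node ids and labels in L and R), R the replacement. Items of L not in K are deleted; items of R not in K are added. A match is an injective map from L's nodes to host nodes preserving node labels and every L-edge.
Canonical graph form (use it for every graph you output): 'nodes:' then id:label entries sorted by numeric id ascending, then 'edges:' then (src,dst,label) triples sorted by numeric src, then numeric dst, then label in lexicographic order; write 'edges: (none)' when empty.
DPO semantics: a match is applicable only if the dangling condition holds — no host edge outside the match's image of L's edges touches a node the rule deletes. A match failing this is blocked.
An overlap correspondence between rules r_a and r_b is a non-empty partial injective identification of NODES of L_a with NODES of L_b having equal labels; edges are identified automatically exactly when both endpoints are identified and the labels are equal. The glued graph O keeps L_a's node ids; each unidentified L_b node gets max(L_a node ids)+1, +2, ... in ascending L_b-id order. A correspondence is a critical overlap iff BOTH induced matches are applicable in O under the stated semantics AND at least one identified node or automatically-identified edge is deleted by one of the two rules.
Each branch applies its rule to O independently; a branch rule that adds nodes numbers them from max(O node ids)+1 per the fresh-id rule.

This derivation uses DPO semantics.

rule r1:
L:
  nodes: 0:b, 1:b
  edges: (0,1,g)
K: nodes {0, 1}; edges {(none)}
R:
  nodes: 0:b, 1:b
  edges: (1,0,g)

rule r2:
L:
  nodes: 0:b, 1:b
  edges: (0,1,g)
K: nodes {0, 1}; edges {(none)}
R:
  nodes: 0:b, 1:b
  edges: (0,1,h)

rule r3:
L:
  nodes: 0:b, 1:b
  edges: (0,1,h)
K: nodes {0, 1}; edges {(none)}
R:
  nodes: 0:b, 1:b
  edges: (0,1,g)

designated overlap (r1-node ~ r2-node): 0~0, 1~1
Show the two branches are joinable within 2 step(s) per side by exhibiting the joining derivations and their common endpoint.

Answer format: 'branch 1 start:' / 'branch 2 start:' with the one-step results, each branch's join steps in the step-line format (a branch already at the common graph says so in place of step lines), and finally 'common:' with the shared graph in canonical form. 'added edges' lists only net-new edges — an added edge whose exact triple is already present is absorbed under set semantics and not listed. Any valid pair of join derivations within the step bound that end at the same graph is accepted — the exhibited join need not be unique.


branch 1 start:
nodes: 0:b, 1:b
edges: (1,0,g)
branch 2 start:
nodes: 0:b, 1:b
edges: (0,1,h)
branch 1 step 1: rule r1; match: 0->1, 1->0; deleted nodes (none); deleted edges (1,0,g); added nodes (none); added edges (0,1,g); result: nodes: 0:b, 1:b edges: (0,1,g)
branch 2 step 1: rule r3; match: 0->0, 1->1; deleted nodes (none); deleted edges (0,1,h); added nodes (none); added edges (0,1,g); result: nodes: 0:b, 1:b edges: (0,1,g)
common:
nodes: 0:b, 1:b
edges: (0,1,g)


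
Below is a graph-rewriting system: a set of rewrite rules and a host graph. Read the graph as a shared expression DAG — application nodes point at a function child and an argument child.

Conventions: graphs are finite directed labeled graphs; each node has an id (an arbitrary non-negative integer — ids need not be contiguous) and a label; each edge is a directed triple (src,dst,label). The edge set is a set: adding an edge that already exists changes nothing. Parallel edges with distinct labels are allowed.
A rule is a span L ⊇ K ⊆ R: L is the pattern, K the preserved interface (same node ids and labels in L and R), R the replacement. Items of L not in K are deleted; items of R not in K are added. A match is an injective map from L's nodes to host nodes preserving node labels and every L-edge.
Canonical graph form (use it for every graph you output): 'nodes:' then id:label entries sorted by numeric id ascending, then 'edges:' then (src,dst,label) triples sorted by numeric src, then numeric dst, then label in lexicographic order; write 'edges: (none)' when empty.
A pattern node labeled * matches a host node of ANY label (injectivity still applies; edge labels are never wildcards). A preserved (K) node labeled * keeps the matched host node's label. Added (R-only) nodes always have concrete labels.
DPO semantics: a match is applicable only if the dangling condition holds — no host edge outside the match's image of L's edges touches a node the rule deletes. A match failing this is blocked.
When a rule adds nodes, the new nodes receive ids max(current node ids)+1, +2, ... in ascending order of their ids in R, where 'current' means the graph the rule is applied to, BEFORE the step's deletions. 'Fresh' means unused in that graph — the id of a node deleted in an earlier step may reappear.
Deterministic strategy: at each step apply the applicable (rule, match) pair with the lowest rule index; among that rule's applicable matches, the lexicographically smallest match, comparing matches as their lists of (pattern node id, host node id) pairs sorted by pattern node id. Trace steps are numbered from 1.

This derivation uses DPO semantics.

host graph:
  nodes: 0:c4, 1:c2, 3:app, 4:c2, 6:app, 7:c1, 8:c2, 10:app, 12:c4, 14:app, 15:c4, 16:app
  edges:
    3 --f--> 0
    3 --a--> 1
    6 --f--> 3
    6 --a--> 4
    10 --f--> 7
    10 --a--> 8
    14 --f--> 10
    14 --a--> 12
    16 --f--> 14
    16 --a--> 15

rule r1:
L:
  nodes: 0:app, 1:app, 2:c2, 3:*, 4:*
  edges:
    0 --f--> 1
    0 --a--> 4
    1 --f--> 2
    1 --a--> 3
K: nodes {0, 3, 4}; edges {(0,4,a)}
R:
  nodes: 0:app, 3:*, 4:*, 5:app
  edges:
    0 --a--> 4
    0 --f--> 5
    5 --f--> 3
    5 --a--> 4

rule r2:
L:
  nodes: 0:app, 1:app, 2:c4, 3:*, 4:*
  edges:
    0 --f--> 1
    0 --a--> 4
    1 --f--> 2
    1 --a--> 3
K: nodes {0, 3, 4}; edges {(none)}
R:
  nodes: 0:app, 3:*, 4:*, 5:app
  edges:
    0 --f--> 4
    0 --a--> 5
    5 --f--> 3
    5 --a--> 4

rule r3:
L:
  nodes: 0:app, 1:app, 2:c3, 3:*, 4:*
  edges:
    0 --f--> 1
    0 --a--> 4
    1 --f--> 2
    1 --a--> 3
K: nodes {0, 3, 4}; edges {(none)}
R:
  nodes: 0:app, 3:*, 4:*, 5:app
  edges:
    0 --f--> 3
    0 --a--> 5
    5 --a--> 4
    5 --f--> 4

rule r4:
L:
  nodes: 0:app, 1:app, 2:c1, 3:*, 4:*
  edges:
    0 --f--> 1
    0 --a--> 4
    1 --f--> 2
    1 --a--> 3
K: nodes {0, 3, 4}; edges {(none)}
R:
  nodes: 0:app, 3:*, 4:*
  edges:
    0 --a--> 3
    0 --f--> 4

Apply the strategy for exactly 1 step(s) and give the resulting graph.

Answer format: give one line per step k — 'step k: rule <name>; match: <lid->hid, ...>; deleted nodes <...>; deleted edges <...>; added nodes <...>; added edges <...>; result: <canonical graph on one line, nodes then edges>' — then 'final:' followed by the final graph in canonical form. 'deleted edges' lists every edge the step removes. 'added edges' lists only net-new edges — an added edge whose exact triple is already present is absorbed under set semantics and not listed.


step 1: rule r2; match: 0->6, 1->3, 2->0, 3->1, 4->4; deleted nodes 0, 3; deleted edges (3,0,f); (3,1,a); (6,3,f); (6,4,a); added nodes 17; added edges (6,4,f); (6,17,a); (17,1,f); (17,4,a); result: nodes: 1:c2, 4:c2, 6:app, 7:c1, 8:c2, 10:app, 12:c4, 14:app, 15:c4, 16:app, 17:app edges: (6,4,f); (6,17,a); (10,7,f); (10,8,a); (14,10,f); (14,12,a); (16,14,f); (16,15,a); (17,1,f); (17,4,a)
final:
nodes: 1:c2, 4:c2, 6:app, 7:c1, 8:c2, 10:app, 12:c4, 14:app, 15:c4, 16:app, 17:app
edges: (6,4,f); (6,17,a); (10,7,f); (10,8,a); (14,10,f); (14,12,a); (16,14,f); (16,15,a); (17,1,f); (17,4,a)


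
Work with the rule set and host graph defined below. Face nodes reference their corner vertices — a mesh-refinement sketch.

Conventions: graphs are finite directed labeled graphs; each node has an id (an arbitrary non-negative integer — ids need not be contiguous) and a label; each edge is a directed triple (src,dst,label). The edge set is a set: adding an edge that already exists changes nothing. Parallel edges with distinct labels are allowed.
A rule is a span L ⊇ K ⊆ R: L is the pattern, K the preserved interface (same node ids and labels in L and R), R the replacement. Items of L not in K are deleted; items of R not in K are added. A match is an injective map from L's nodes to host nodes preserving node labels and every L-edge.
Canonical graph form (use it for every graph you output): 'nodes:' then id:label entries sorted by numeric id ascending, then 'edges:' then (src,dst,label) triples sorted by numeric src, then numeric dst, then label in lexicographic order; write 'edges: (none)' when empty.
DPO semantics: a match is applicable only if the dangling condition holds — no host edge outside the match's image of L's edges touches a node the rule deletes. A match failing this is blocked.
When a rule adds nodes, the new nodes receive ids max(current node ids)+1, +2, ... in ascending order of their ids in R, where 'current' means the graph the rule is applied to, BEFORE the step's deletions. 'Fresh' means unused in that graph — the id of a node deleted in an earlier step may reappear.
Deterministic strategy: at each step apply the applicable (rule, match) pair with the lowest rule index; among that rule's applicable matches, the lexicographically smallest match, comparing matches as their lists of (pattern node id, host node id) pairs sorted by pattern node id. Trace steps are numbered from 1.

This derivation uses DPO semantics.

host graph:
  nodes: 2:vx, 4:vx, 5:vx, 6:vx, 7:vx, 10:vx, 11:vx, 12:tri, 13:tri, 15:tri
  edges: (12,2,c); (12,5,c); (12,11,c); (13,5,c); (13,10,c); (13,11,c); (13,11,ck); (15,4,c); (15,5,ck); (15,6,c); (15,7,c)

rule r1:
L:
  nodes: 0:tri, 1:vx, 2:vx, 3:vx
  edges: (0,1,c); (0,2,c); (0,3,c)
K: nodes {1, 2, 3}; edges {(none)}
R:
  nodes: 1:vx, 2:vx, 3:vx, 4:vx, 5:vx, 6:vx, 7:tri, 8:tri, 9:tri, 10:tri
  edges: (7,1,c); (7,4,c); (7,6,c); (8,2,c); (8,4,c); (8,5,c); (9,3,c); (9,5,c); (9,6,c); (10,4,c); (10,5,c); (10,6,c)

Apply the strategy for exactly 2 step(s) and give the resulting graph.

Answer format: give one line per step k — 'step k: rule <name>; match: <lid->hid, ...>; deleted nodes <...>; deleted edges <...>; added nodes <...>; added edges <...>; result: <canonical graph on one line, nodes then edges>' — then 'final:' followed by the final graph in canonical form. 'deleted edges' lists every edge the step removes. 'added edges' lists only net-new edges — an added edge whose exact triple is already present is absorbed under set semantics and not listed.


step 1: rule r1; match: 0->12, 1->2, 2->5, 3->11; deleted nodes 12; deleted edges (12,2,c); (12,5,c); (12,11,c); added nodes 16, 17, 18, 19, 20, 21, 22; added edges (19,2,c); (19,16,c); (19,18,c); (20,5,c); (20,16,c); (20,17,c); (21,11,c); (21,17,c); (21,18,c); (22,16,c); (22,17,c); (22,18,c); result: nodes: 2:vx, 4:vx, 5:vx, 6:vx, 7:vx, 10:vx, 11:vx, 13:tri, 15:tri, 16:vx, 17:vx, 18:vx, 19:tri, 20:tri, 21:tri, 22:tri edges: (13,5,c); (13,10,c); (13,11,c); (13,11,ck); (15,4,c); (15,5,ck); (15,6,c); (15,7,c); (19,2,c); (19,16,c); (19,18,c); (20,5,c); (20,16,c); (20,17,c); (21,11,c); (21,17,c); (21,18,c); (22,16,c); (22,17,c); (22,18,c)
step 2: rule r1; match: 0->19, 1->2, 2->16, 3->18; deleted nodes 19; deleted edges (19,2,c); (19,16,c); (19,18,c); added nodes 23, 24, 25, 26, 27, 28, 29; added edges (26,2,c); (26,23,c); (26,25,c); (27,16,c); (27,23,c); (27,24,c); (28,18,c); (28,24,c); (28,25,c); (29,23,c); (29,24,c); (29,25,c); result: nodes: 2:vx, 4:vx, 5:vx, 6:vx, 7:vx, 10:vx, 11:vx, 13:tri, 15:tri, 16:vx, 17:vx, 18:vx, 20:tri, 21:tri, 22:tri, 23:vx, 24:vx, 25:vx, 26:tri, 27:tri, 28:tri, 29:tri edges: (13,5,c); (13,10,c); (13,11,c); (13,11,ck); (15,4,c); (15,5,ck); (15,6,c); (15,7,c); (20,5,c); (20,16,c); (20,17,c); (21,11,c); (21,17,c); (21,18,c); (22,16,c); (22,17,c); (22,18,c); (26,2,c); (26,23,c); (26,25,c); (27,16,c); (27,23,c); (27,24,c); (28,18,c); (28,24,c); (28,25,c); (29,23,c); (29,24,c); (29,25,c)
final:
nodes: 2:vx, 4:vx, 5:vx, 6:vx, 7:vx, 10:vx, 11:vx, 13:tri, 15:tri, 16:vx, 17:vx, 18:vx, 20:tri, 21:tri, 22:tri, 23:vx, 24:vx, 25:vx, 26:tri, 27:tri, 28:tri, 29:tri
edges: (13,5,c); (13,10,c); (13,11,c); (13,11,ck); (15,4,c); (15,5,ck); (15,6,c); (15,7,c); (20,5,c); (20,16,c); (20,17,c); (21,11,c); (21,17,c); (21,18,c); (22,16,c); (22,17,c); (22,18,c); (26,2,c); (26,23,c); (26,25,c); (27,16,c); (27,23,c); (27,24,c); (28,18,c); (28,24,c); (28,25,c); (29,23,c); (29,24,c); (29,25,c)
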